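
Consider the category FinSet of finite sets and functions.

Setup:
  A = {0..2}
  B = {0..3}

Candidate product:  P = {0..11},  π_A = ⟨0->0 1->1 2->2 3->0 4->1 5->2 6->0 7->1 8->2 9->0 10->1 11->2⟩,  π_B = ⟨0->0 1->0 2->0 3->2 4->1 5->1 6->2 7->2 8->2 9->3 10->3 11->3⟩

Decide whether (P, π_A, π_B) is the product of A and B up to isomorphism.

|A|·|B| = 3·4 = 12;  |P| = 12
Check the pairing map k ↦ (π_A(k), π_B(k)):
  0 -> (0,0)
  1 -> (1,0)
  2 -> (2,0)
  3 -> (0,2)
  4 -> (1,1)
  5 -> (2,1)
  6 -> (0,2)  ✗ repeats pair of k=3
  7 -> (1,2)
  8 -> (2,2)
  9 -> (0,3)
  10 -> (1,3)
  11 -> (2,3)
distinct pairs in image: 11 / 12 needed
  → (0,2) hit at k=3 and k=6

Answer: NOT A VALID PRODUCT — duplicate pair at indices 6,3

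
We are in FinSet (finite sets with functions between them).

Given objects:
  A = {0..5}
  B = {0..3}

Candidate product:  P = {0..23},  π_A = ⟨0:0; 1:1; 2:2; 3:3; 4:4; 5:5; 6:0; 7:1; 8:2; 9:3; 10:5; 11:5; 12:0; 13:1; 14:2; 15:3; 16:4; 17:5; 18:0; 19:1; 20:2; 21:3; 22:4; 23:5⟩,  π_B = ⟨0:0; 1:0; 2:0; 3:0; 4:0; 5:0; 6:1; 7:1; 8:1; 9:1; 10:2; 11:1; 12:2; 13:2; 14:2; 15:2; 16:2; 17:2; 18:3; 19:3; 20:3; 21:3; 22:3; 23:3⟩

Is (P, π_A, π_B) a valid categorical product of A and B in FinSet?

|A|·|B| = 6·4 = 24;  |P| = 24
Check the pairing map k ↦ (π_A(k), π_B(k)):
  0 : (0,0)
  1 : (1,0)
  2 : (2,0)
  3 : (3,0)
  4 : (4,0)
  5 : (5,0)
  6 : (0,1)
  7 : (1,1)
  8 : (2,1)
  9 : (3,1)
  10 : (5,2)
  11 : (5,1)
  12 : (0,2)
  13 : (1,2)
  14 : (2,2)
  15 : (3,2)
  16 : (4,2)
  17 : (5,2)  ✗ repeats pair of k=10
  18 : (0,3)
  19 : (1,3)
  20 : (2,3)
  21 : (3,3)
  22 : (4,3)
  23 : (5,3)
distinct pairs in image: 23 / 24 needed
  → (5,2) hit at k=10 and k=17

Answer: NOT A VALID PRODUCT — duplicate pair at indices 17,10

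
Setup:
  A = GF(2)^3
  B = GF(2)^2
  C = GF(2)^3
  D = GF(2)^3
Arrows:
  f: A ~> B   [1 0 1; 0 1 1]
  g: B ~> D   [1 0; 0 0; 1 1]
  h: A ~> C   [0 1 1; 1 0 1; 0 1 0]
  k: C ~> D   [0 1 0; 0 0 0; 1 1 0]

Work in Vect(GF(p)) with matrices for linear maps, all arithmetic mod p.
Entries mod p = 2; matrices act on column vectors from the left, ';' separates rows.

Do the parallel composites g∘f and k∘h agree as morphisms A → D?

Path 1 = f;g:
  e0=[1,0,0] f~>[1,0] g~>[1,0,1]
  e1=[0,1,0] f~>[0,1] g~>[0,0,1]
  e2=[0,0,1] f~>[1,1] g~>[1,0,0]
  ⟦path⟧₁ = [1 0 1; 0 0 0; 1 1 0]
Path 2 = h;k:
  e0=[1,0,0] h~>[0,1,0] k~>[1,0,1]
  e1=[0,1,0] h~>[1,0,1] k~>[0,0,1]
  e2=[0,0,1] h~>[1,1,0] k~>[1,0,0]
  ⟦path⟧₂ = [1 0 1; 0 0 0; 1 1 0]
Equal? same morphism ✓

Answer: COMMUTES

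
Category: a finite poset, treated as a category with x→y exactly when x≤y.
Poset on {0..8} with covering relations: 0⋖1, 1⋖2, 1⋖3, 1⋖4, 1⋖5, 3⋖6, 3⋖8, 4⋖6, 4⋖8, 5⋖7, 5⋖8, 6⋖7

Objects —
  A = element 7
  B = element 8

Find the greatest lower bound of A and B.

Common predecessors of 7,8: {0,1,3,4,5}
  maximal lower bounds 3 and 4 are incomparable: neither 3<=4 nor 4<=3
→ no greatest lower bound exists

Answer: NO MEET EXISTS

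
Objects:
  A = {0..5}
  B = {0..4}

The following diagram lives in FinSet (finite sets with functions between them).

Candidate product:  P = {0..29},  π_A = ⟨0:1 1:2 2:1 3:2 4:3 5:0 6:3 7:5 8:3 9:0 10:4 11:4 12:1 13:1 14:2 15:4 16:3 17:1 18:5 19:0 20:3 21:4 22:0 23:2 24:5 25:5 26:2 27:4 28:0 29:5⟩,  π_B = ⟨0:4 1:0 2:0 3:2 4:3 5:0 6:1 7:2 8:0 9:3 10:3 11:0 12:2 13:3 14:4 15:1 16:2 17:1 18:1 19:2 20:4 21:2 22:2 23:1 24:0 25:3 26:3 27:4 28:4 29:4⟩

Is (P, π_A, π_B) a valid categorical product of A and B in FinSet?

|A|·|B| = 6·5 = 30;  |P| = 30
Check the pairing map k ↦ (π_A(k), π_B(k)):
  0 : (1,4)
  1 : (2,0)
  2 : (1,0)
  3 : (2,2)
  4 : (3,3)
  5 : (0,0)
  6 : (3,1)
  7 : (5,2)
  8 : (3,0)
  9 : (0,3)
  10 : (4,3)
  11 : (4,0)
  12 : (1,2)
  13 : (1,3)
  14 : (2,4)
  15 : (4,1)
  16 : (3,2)
  17 : (1,1)
  18 : (5,1)
  19 : (0,2)
  20 : (3,4)
  21 : (4,2)
  22 : (0,2)  ✗ repeats pair of k=19
  23 : (2,1)
  24 : (5,0)
  25 : (5,3)
  26 : (2,3)
  27 : (4,4)
  28 : (0,4)
  29 : (5,4)
distinct pairs in image: 29 / 30 needed
  → (0,2) hit at k=19 and k=22

Answer: NOT A VALID PRODUCT — duplicate pair at indices 22,19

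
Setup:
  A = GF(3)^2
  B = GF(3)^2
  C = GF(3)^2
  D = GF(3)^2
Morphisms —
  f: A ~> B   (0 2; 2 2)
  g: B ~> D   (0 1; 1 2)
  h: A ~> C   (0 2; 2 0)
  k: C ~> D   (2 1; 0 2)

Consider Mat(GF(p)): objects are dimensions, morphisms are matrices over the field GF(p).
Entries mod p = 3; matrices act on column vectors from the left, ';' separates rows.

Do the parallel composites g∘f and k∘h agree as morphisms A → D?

1) trace f;g:
  e0=⟨1,0⟩ f~>⟨0,2⟩ g~>⟨2,1⟩
  e1=⟨0,1⟩ f~>⟨2,2⟩ g~>⟨2,0⟩
  result₁ = (2 2; 1 0)
2) trace h;k:
  e0=⟨1,0⟩ h~>⟨0,2⟩ k~>⟨2,1⟩
  e1=⟨0,1⟩ h~>⟨2,0⟩ k~>⟨1,0⟩
  result₂ = (2 1; 1 0)
Equal? distinct morphisms ✗

Answer: DOES NOT COMMUTE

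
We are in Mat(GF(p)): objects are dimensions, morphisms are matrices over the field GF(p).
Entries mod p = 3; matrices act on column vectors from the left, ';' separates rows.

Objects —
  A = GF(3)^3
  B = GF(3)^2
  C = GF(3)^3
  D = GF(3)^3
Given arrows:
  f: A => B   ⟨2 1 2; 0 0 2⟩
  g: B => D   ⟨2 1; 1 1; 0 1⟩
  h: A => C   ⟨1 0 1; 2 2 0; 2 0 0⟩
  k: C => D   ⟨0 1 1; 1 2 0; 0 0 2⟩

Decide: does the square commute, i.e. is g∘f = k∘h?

Path 1 = f;g:
  e0=⟨1,0,0⟩ f=>⟨2,0⟩ g=>⟨1,2,0⟩
  e1=⟨0,1,0⟩ f=>⟨1,0⟩ g=>⟨2,1,0⟩
  e2=⟨0,0,1⟩ f=>⟨2,2⟩ g=>⟨0,1,2⟩
  ⟦path⟧₁ = ⟨1 2 0; 2 1 1; 0 0 2⟩
Path 2 = h;k:
  e0=⟨1,0,0⟩ h=>⟨1,2,2⟩ k=>⟨1,2,1⟩
  e1=⟨0,1,0⟩ h=>⟨0,2,0⟩ k=>⟨2,1,0⟩
  e2=⟨0,0,1⟩ h=>⟨1,0,0⟩ k=>⟨0,1,0⟩
  ⟦path⟧₂ = ⟨1 2 0; 2 1 1; 1 0 0⟩
Equal? differ; not commutative

Answer: DOES NOT COMMUTE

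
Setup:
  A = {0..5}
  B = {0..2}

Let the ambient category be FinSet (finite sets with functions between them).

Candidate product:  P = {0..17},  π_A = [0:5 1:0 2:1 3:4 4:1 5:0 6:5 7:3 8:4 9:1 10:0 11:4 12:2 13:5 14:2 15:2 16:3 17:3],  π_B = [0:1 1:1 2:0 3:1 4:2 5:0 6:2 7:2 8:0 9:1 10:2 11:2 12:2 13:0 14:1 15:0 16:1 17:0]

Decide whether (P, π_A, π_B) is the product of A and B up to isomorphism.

Answer: VALID PRODUCT

Work:
|A|·|B| = 6·3 = 18;  |P| = 18
Check the pairing map k ↦ (π_A(k), π_B(k)):
  0 : (5,1)
  1 : (0,1)
  2 : (1,0)
  3 : (4,1)
  4 : (1,2)
  5 : (0,0)
  6 : (5,2)
  7 : (3,2)
  8 : (4,0)
  9 : (1,1)
  10 : (0,2)
  11 : (4,2)
  12 : (2,2)
  13 : (5,0)
  14 : (2,1)
  15 : (2,0)
  16 : (3,1)
  17 : (3,0)
distinct pairs in image: 18 / 18 needed
  → bijection onto A×B; projections well-typed.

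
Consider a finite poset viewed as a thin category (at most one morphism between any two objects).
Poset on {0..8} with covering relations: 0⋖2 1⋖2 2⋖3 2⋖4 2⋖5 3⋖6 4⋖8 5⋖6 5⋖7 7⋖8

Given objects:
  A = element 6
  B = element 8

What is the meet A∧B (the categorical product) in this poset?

Common predecessors of 6,8: {0,1,2,5}
  0 <= 5
  1 <= 5
  2 <= 5
  5 <= 5
glb = 5

Answer: A∧B = 5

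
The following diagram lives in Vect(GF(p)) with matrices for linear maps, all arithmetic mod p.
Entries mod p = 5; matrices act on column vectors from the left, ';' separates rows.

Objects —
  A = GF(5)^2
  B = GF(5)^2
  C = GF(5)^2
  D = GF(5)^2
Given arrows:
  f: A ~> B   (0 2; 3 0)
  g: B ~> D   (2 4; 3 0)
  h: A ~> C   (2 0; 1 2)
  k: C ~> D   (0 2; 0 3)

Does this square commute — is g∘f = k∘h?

Answer: DOES NOT COMMUTE

Work:
Along f;g (path 1):
  e0=(1,0) f~>(0,3) g~>(2,0)
  e1=(0,1) f~>(2,0) g~>(4,1)
  ⟦path⟧₁ = (2 4; 0 1)
Along h;k (path 2):
  e0=(1,0) h~>(2,1) k~>(2,3)
  e1=(0,1) h~>(0,2) k~>(4,1)
  ⟦path⟧₂ = (2 4; 3 1)
Equal? distinct morphisms ✗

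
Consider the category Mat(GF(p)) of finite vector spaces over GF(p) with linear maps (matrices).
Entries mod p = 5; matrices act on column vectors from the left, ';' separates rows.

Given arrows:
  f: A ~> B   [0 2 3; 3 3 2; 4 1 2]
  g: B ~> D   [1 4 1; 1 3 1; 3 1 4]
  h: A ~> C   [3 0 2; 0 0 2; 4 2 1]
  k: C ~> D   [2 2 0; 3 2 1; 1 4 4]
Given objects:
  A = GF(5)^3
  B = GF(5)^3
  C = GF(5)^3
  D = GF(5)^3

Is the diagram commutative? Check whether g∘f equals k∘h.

Answer: COMMUTES

Derivation:
1) trace f;g:
  e0=⟨1,0,0⟩ f~>⟨0,3,4⟩ g~>⟨1,3,4⟩
  e1=⟨0,1,0⟩ f~>⟨2,3,1⟩ g~>⟨0,2,3⟩
  e2=⟨0,0,1⟩ f~>⟨3,2,2⟩ g~>⟨3,1,4⟩
  result₁ = [1 0 3; 3 2 1; 4 3 4]
2) trace h;k:
  e0=⟨1,0,0⟩ h~>⟨3,0,4⟩ k~>⟨1,3,4⟩
  e1=⟨0,1,0⟩ h~>⟨0,0,2⟩ k~>⟨0,2,3⟩
  e2=⟨0,0,1⟩ h~>⟨2,2,1⟩ k~>⟨3,1,4⟩
  result₂ = [1 0 3; 3 2 1; 4 3 4]
Equal? same morphism ✓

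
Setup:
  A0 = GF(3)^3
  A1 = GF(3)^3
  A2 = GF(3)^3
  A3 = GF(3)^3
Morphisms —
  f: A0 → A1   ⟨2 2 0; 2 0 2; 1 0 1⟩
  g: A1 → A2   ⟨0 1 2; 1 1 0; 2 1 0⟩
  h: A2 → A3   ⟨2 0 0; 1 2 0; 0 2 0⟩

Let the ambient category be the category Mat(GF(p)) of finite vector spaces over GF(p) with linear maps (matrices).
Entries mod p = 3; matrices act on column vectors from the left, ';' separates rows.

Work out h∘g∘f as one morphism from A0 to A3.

Answer: ⟨2 0 2; 0 1 2; 2 1 1⟩

Derivation:
  e0=(1,0,0) f→(2,2,1) g→(1,1,0) h→(2,0,2)
  e1=(0,1,0) f→(2,0,0) g→(0,2,1) h→(0,1,1)
  e2=(0,0,1) f→(0,2,1) g→(1,2,2) h→(2,2,1)
composite: ⟨2 0 2; 0 1 2; 2 1 1⟩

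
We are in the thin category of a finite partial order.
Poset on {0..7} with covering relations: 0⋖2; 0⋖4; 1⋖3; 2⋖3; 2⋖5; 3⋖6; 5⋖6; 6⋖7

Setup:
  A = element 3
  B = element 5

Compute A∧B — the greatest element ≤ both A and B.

{x : x⊑A ∧ x⊑B} = {0,2}  (A=3, B=5)
  0 ⊑ 2
  2 ⊑ 2
glb = 2

Answer: A∧B = 2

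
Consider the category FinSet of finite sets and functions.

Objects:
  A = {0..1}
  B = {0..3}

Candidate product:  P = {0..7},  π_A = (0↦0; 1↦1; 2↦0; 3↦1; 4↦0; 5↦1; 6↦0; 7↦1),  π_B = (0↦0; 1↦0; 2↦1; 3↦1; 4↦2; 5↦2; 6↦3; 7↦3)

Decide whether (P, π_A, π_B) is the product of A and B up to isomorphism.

|A|·|B| = 2·4 = 8;  |P| = 8
Check the pairing map k ↦ (π_A(k), π_B(k)):
  0 ↦ (0,0)
  1 ↦ (1,0)
  2 ↦ (0,1)
  3 ↦ (1,1)
  4 ↦ (0,2)
  5 ↦ (1,2)
  6 ↦ (0,3)
  7 ↦ (1,3)
distinct pairs in image: 8 / 8 needed
  → bijection onto A×B; projections well-typed.

Answer: VALID PRODUCT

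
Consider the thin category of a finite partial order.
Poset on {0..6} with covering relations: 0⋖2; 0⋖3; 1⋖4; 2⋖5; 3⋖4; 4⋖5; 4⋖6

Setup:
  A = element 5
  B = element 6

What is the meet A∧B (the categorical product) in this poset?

Answer: A∧B = 4

Derivation:
Lower bounds of A=5 and B=6: {0,1,3,4}
  0 ≤ 4
  1 ≤ 4
  3 ≤ 4
  4 ≤ 4
glb = 4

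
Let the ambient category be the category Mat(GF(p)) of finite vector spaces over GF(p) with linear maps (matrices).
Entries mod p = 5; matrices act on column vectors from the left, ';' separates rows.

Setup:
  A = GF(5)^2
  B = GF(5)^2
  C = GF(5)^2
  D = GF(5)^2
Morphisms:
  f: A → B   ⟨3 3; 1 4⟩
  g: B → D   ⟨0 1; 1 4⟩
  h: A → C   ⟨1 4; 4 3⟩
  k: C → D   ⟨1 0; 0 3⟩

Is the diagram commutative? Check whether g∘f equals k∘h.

Answer: COMMUTES

Work:
Along f;g (path 1):
  e0=[1,0] f→[3,1] g→[1,2]
  e1=[0,1] f→[3,4] g→[4,4]
  ⟦path⟧₁ = ⟨1 4; 2 4⟩
Along h;k (path 2):
  e0=[1,0] h→[1,4] k→[1,2]
  e1=[0,1] h→[4,3] k→[4,4]
  ⟦path⟧₂ = ⟨1 4; 2 4⟩
Equal? YES — commutes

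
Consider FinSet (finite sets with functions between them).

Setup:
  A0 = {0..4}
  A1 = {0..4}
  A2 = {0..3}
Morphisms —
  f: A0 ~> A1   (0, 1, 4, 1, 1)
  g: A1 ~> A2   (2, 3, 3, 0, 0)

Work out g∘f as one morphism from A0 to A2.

  0 f~>0 g~>2
  1 f~>1 g~>3
  2 f~>4 g~>0
  3 f~>1 g~>3
  4 f~>1 g~>3
result: (2, 3, 0, 3, 3)

Answer: (2, 3, 0, 3, 3)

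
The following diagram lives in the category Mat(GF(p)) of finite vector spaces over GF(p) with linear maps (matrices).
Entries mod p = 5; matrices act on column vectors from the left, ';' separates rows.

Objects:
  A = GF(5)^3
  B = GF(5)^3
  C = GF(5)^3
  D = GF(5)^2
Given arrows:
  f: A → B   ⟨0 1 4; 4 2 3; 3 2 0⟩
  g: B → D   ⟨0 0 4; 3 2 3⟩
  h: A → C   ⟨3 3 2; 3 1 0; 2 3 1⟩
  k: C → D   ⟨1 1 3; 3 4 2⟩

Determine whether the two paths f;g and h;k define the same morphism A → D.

Path 1 = f;g:
  e0=⟨1,0,0⟩ f→⟨0,4,3⟩ g→⟨2,2⟩
  e1=⟨0,1,0⟩ f→⟨1,2,2⟩ g→⟨3,3⟩
  e2=⟨0,0,1⟩ f→⟨4,3,0⟩ g→⟨0,3⟩
  result₁ = ⟨2 3 0; 2 3 3⟩
Path 2 = h;k:
  e0=⟨1,0,0⟩ h→⟨3,3,2⟩ k→⟨2,0⟩
  e1=⟨0,1,0⟩ h→⟨3,1,3⟩ k→⟨3,4⟩
  e2=⟨0,0,1⟩ h→⟨2,0,1⟩ k→⟨0,3⟩
  result₂ = ⟨2 3 0; 0 4 3⟩
Equal? distinct morphisms ✗

Answer: DOES NOT COMMUTE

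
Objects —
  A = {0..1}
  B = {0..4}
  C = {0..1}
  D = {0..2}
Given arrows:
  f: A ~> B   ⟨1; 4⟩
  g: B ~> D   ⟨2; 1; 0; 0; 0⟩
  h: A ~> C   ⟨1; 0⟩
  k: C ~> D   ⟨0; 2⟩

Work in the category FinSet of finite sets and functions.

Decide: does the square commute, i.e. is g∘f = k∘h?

Path 1 = f;g:
  0 f~>1 g~>1
  1 f~>4 g~>0
  result₁ = ⟨1; 0⟩
Path 2 = h;k:
  0 h~>1 k~>2
  1 h~>0 k~>0
  result₂ = ⟨2; 0⟩
Equal? NO — does not commute

Answer: DOES NOT COMMUTE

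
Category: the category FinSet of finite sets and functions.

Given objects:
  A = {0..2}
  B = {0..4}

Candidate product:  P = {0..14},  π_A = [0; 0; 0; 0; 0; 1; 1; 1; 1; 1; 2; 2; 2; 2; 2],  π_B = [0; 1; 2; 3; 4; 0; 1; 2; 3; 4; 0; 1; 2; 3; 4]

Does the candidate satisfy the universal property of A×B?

Answer: VALID PRODUCT

Derivation:
|A|·|B| = 3·5 = 15;  |P| = 15
Check the pairing map k ↦ (π_A(k), π_B(k)):
  0 ↦ (0,0)
  1 ↦ (0,1)
  2 ↦ (0,2)
  3 ↦ (0,3)
  4 ↦ (0,4)
  5 ↦ (1,0)
  6 ↦ (1,1)
  7 ↦ (1,2)
  8 ↦ (1,3)
  9 ↦ (1,4)
  10 ↦ (2,0)
  11 ↦ (2,1)
  12 ↦ (2,2)
  13 ↦ (2,3)
  14 ↦ (2,4)
distinct pairs in image: 15 / 15 needed
  → bijection onto A×B; projections well-typed.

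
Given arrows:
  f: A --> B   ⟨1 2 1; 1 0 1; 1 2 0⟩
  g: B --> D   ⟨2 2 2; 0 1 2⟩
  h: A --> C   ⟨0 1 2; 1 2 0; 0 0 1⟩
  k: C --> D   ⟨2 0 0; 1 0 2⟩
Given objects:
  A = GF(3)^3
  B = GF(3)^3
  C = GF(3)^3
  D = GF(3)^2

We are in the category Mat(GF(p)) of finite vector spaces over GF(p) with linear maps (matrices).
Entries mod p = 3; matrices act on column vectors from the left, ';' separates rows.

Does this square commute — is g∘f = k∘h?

Answer: COMMUTES

Trace:
Path 1 = f;g:
  e0=[1,0,0] f-->[1,1,1] g-->[0,0]
  e1=[0,1,0] f-->[2,0,2] g-->[2,1]
  e2=[0,0,1] f-->[1,1,0] g-->[1,1]
  result₁ = ⟨0 2 1; 0 1 1⟩
Path 2 = h;k:
  e0=[1,0,0] h-->[0,1,0] k-->[0,0]
  e1=[0,1,0] h-->[1,2,0] k-->[2,1]
  e2=[0,0,1] h-->[2,0,1] k-->[1,1]
  result₂ = ⟨0 2 1; 0 1 1⟩
Equal? same morphism ✓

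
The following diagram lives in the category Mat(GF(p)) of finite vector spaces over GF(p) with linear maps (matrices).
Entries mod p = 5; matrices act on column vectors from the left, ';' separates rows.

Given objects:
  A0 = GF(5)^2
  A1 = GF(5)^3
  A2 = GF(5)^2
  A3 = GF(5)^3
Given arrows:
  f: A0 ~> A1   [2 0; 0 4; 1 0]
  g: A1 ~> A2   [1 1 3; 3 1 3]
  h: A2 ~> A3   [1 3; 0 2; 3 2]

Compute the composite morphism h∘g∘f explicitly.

Answer: [2 1; 3 3; 3 0]

Derivation:
  e0=[1,0] f~>[2,0,1] g~>[0,4] h~>[2,3,3]
  e1=[0,1] f~>[0,4,0] g~>[4,4] h~>[1,3,0]
result: [2 1; 3 3; 3 0]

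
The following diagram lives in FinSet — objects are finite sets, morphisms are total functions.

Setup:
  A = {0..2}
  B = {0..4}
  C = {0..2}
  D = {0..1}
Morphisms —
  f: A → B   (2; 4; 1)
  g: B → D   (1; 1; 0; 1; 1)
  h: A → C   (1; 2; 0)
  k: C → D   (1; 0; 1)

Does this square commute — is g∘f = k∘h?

Answer: COMMUTES

Derivation:
Along f;g (path 1):
  0 f→2 g→0
  1 f→4 g→1
  2 f→1 g→1
  result₁ = (0; 1; 1)
Along h;k (path 2):
  0 h→1 k→0
  1 h→2 k→1
  2 h→0 k→1
  result₂ = (0; 1; 1)
Equal? equal; square commutes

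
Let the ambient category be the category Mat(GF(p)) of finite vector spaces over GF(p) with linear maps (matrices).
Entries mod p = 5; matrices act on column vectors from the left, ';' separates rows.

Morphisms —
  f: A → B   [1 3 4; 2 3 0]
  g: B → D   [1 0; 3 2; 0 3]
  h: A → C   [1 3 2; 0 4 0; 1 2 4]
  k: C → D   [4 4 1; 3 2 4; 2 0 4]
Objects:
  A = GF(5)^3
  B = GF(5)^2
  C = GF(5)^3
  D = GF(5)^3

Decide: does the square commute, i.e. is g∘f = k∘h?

Answer: DOES NOT COMMUTE

Trace:
Along f;g (path 1):
  e0=[1,0,0] f→[1,2] g→[1,2,1]
  e1=[0,1,0] f→[3,3] g→[3,0,4]
  e2=[0,0,1] f→[4,0] g→[4,2,0]
  ⟦path⟧₁ = [1 3 4; 2 0 2; 1 4 0]
Along h;k (path 2):
  e0=[1,0,0] h→[1,0,1] k→[0,2,1]
  e1=[0,1,0] h→[3,4,2] k→[0,0,4]
  e2=[0,0,1] h→[2,0,4] k→[2,2,0]
  ⟦path⟧₂ = [0 0 2; 2 0 2; 1 4 0]
Equal? differ; not commutative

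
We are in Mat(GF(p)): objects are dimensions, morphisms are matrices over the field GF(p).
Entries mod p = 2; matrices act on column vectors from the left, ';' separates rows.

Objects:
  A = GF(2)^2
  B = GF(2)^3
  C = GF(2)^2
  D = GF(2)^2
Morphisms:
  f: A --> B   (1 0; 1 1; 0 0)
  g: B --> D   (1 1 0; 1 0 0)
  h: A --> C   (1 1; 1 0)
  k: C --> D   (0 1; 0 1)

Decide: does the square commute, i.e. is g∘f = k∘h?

Answer: DOES NOT COMMUTE

Trace:
Path 1 = f;g:
  e0=⟨1,0⟩ f-->⟨1,1,0⟩ g-->⟨0,1⟩
  e1=⟨0,1⟩ f-->⟨0,1,0⟩ g-->⟨1,0⟩
  result₁ = (0 1; 1 0)
Path 2 = h;k:
  e0=⟨1,0⟩ h-->⟨1,1⟩ k-->⟨1,1⟩
  e1=⟨0,1⟩ h-->⟨1,0⟩ k-->⟨0,0⟩
  result₂ = (1 0; 1 0)
Equal? NO — does not commute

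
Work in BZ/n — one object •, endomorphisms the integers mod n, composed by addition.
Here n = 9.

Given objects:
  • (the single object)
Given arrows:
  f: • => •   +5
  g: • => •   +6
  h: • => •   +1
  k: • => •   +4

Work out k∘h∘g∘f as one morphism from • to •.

  0 +5≡5 +6≡2 +1≡3 +4≡7  (mod 9)
result: +7

Answer: +7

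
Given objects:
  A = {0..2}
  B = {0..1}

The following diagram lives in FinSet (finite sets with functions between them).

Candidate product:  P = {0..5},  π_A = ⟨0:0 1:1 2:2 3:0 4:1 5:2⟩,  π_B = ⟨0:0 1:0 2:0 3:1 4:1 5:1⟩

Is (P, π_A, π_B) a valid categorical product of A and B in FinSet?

|A|·|B| = 3·2 = 6;  |P| = 6
Check the pairing map k ↦ (π_A(k), π_B(k)):
  0 : (0,0)
  1 : (1,0)
  2 : (2,0)
  3 : (0,1)
  4 : (1,1)
  5 : (2,1)
distinct pairs in image: 6 / 6 needed
  → bijection onto A×B; projections well-typed.

Answer: VALID PRODUCT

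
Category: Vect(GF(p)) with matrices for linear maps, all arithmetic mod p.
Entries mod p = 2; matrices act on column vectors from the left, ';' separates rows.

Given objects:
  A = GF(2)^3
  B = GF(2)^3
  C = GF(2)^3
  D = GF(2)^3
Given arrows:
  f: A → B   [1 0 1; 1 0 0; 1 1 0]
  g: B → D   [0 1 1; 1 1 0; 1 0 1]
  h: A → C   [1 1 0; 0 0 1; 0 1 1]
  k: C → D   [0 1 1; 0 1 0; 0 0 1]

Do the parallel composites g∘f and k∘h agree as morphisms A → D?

Along f;g (path 1):
  e0=[1,0,0] f→[1,1,1] g→[0,0,0]
  e1=[0,1,0] f→[0,0,1] g→[1,0,1]
  e2=[0,0,1] f→[1,0,0] g→[0,1,1]
  ⟦path⟧₁ = [0 1 0; 0 0 1; 0 1 1]
Along h;k (path 2):
  e0=[1,0,0] h→[1,0,0] k→[0,0,0]
  e1=[0,1,0] h→[1,0,1] k→[1,0,1]
  e2=[0,0,1] h→[0,1,1] k→[0,1,1]
  ⟦path⟧₂ = [0 1 0; 0 0 1; 0 1 1]
Equal? equal; square commutes

Answer: COMMUTES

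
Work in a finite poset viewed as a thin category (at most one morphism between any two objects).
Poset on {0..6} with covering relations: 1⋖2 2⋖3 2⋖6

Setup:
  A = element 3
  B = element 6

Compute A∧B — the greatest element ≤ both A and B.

Answer: A∧B = 2

Derivation:
Common predecessors of 3,6: {1,2}
  1 ≤ 2
  2 ≤ 2
glb = 2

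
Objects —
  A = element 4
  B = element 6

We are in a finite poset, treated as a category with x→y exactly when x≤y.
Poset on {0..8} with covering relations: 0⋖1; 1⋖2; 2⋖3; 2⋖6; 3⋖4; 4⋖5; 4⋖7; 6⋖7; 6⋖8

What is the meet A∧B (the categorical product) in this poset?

Common predecessors of 4,6: {0,1,2}
  0 ⊑ 2
  1 ⊑ 2
  2 ⊑ 2
glb = 2

Answer: A∧B = 2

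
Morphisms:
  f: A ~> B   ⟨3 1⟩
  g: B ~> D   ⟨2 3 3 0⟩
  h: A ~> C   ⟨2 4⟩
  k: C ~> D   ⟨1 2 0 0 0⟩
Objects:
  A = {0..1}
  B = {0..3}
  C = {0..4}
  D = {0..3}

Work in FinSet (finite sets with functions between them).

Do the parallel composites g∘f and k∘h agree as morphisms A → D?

Answer: DOES NOT COMMUTE

Work:
Along f;g (path 1):
  0 f~>3 g~>0
  1 f~>1 g~>3
  composite₁ = ⟨0 3⟩
Along h;k (path 2):
  0 h~>2 k~>0
  1 h~>4 k~>0
  composite₂ = ⟨0 0⟩
Equal? differ; not commutative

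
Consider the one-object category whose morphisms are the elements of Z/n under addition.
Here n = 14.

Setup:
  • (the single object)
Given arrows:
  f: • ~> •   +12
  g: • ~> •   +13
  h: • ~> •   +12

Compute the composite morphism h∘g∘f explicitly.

  0 +12≡12 +13≡11 +12≡9  (mod 14)
result: +9

Answer: +9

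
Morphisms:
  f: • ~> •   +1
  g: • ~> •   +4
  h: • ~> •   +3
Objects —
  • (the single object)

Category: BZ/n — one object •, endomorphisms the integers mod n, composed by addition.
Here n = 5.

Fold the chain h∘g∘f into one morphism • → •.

  0 +1≡1 +4≡0 +3≡3  (mod 5)
result: +3

Answer: +3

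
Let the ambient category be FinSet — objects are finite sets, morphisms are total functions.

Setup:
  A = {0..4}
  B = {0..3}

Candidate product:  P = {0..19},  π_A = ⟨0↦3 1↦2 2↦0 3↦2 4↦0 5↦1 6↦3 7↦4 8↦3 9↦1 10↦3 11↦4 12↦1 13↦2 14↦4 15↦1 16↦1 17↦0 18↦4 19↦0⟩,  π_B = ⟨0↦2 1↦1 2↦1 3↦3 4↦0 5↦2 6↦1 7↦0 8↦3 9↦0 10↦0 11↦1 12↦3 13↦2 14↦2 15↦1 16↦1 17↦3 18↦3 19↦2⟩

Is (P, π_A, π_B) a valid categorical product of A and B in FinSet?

|A|·|B| = 5·4 = 20;  |P| = 20
Check the pairing map k ↦ (π_A(k), π_B(k)):
  0 ↦ (3,2)
  1 ↦ (2,1)
  2 ↦ (0,1)
  3 ↦ (2,3)
  4 ↦ (0,0)
  5 ↦ (1,2)
  6 ↦ (3,1)
  7 ↦ (4,0)
  8 ↦ (3,3)
  9 ↦ (1,0)
  10 ↦ (3,0)
  11 ↦ (4,1)
  12 ↦ (1,3)
  13 ↦ (2,2)
  14 ↦ (4,2)
  15 ↦ (1,1)
  16 ↦ (1,1)  ✗ repeats pair of k=15
  17 ↦ (0,3)
  18 ↦ (4,3)
  19 ↦ (0,2)
distinct pairs in image: 19 / 20 needed
  → (1,1) hit at k=15 and k=16

Answer: NOT A VALID PRODUCT — duplicate pair at indices 16,15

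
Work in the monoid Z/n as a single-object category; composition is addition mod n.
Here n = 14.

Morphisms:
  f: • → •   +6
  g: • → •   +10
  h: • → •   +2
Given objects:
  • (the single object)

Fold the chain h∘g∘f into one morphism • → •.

  0 +6≡6 +10≡2 +2≡4  (mod 14)
⟦path⟧: +4

Answer: +4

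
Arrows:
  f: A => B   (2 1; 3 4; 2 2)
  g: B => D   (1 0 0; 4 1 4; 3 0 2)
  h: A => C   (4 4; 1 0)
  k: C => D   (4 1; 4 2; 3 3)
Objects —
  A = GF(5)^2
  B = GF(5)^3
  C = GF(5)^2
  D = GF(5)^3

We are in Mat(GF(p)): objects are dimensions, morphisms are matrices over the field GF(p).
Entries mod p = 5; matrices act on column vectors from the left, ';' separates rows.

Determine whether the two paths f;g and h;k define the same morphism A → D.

Along f;g (path 1):
  e0=[1,0] f=>[2,3,2] g=>[2,4,0]
  e1=[0,1] f=>[1,4,2] g=>[1,1,2]
  result₁ = (2 1; 4 1; 0 2)
Along h;k (path 2):
  e0=[1,0] h=>[4,1] k=>[2,3,0]
  e1=[0,1] h=>[4,0] k=>[1,1,2]
  result₂ = (2 1; 3 1; 0 2)
Equal? differ; not commutative

Answer: DOES NOT COMMUTE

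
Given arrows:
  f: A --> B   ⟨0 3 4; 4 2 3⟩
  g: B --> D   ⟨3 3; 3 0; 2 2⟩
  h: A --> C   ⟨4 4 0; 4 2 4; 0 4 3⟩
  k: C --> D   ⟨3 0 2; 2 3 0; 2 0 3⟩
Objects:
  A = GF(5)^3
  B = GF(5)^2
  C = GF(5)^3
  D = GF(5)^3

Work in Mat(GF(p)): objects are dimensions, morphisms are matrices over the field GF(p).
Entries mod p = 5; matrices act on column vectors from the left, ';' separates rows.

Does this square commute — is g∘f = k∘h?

Path 1 = f;g:
  e0=[1,0,0] f-->[0,4] g-->[2,0,3]
  e1=[0,1,0] f-->[3,2] g-->[0,4,0]
  e2=[0,0,1] f-->[4,3] g-->[1,2,4]
  composite₁ = ⟨2 0 1; 0 4 2; 3 0 4⟩
Path 2 = h;k:
  e0=[1,0,0] h-->[4,4,0] k-->[2,0,3]
  e1=[0,1,0] h-->[4,2,4] k-->[0,4,0]
  e2=[0,0,1] h-->[0,4,3] k-->[1,2,4]
  composite₂ = ⟨2 0 1; 0 4 2; 3 0 4⟩
Equal? YES — commutes

Answer: COMMUTES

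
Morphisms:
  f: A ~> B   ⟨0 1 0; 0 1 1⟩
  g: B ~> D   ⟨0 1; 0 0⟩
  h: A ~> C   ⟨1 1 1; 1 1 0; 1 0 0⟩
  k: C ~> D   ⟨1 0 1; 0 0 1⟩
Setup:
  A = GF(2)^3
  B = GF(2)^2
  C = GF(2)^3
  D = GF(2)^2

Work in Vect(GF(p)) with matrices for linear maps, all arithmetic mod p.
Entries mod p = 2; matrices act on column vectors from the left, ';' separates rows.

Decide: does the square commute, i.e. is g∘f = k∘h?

1) trace f;g:
  e0=⟨1,0,0⟩ f~>⟨0,0⟩ g~>⟨0,0⟩
  e1=⟨0,1,0⟩ f~>⟨1,1⟩ g~>⟨1,0⟩
  e2=⟨0,0,1⟩ f~>⟨0,1⟩ g~>⟨1,0⟩
  result₁ = ⟨0 1 1; 0 0 0⟩
2) trace h;k:
  e0=⟨1,0,0⟩ h~>⟨1,1,1⟩ k~>⟨0,1⟩
  e1=⟨0,1,0⟩ h~>⟨1,1,0⟩ k~>⟨1,0⟩
  e2=⟨0,0,1⟩ h~>⟨1,0,0⟩ k~>⟨1,0⟩
  result₂ = ⟨0 1 1; 1 0 0⟩
Equal? distinct morphisms ✗

Answer: DOES NOT COMMUTE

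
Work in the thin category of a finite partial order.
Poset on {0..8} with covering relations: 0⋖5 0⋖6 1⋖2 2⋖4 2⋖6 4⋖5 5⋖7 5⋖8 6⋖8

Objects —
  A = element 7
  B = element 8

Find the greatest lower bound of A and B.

Answer: A∧B = 5

Work:
Common predecessors of 7,8: {0,1,2,4,5}
  0 ⊑ 5
  1 ⊑ 5
  2 ⊑ 5
  4 ⊑ 5
  5 ⊑ 5
glb = 5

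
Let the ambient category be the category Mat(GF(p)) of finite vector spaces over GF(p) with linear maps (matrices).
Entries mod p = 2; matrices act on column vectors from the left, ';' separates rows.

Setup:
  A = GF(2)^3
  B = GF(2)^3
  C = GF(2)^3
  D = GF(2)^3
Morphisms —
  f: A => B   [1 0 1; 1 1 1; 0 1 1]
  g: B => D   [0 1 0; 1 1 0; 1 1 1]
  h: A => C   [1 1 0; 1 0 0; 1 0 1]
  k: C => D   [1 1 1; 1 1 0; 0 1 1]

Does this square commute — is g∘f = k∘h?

Answer: COMMUTES

Derivation:
Along f;g (path 1):
  e0=[1,0,0] f=>[1,1,0] g=>[1,0,0]
  e1=[0,1,0] f=>[0,1,1] g=>[1,1,0]
  e2=[0,0,1] f=>[1,1,1] g=>[1,0,1]
  ⟦path⟧₁ = [1 1 1; 0 1 0; 0 0 1]
Along h;k (path 2):
  e0=[1,0,0] h=>[1,1,1] k=>[1,0,0]
  e1=[0,1,0] h=>[1,0,0] k=>[1,1,0]
  e2=[0,0,1] h=>[0,0,1] k=>[1,0,1]
  ⟦path⟧₂ = [1 1 1; 0 1 0; 0 0 1]
Equal? same morphism ✓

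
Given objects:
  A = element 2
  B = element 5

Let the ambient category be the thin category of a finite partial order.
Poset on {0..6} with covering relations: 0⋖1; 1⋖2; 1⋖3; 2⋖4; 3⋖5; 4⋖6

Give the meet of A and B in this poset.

Answer: A∧B = 1

Trace:
Common predecessors of 2,5: {0,1}
  0 <= 1
  1 <= 1
glb = 1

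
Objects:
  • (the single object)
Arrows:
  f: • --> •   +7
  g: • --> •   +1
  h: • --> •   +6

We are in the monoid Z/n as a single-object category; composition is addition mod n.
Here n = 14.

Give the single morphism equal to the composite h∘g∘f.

Answer: +0

Work:
  0 +7≡7 +1≡8 +6≡0  (mod 14)
result: +0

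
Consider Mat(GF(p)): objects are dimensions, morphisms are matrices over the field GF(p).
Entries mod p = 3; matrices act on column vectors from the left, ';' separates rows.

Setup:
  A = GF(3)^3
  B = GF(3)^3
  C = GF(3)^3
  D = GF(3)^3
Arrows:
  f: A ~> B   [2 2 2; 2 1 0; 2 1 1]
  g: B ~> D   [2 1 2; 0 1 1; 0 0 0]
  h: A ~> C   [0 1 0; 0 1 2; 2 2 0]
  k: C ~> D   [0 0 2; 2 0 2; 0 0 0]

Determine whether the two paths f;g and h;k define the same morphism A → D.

Answer: DOES NOT COMMUTE

Derivation:
Along f;g (path 1):
  e0=⟨1,0,0⟩ f~>⟨2,2,2⟩ g~>⟨1,1,0⟩
  e1=⟨0,1,0⟩ f~>⟨2,1,1⟩ g~>⟨1,2,0⟩
  e2=⟨0,0,1⟩ f~>⟨2,0,1⟩ g~>⟨0,1,0⟩
  ⟦path⟧₁ = [1 1 0; 1 2 1; 0 0 0]
Along h;k (path 2):
  e0=⟨1,0,0⟩ h~>⟨0,0,2⟩ k~>⟨1,1,0⟩
  e1=⟨0,1,0⟩ h~>⟨1,1,2⟩ k~>⟨1,0,0⟩
  e2=⟨0,0,1⟩ h~>⟨0,2,0⟩ k~>⟨0,0,0⟩
  ⟦path⟧₂ = [1 1 0; 1 0 0; 0 0 0]
Equal? differ; not commutative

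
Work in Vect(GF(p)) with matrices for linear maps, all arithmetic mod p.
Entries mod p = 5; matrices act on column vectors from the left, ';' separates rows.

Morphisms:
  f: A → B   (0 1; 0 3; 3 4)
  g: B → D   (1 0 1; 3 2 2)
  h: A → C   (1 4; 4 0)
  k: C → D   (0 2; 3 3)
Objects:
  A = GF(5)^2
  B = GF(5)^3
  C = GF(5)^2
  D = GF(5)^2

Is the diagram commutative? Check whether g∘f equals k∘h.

Answer: DOES NOT COMMUTE

Derivation:
Along f;g (path 1):
  e0=⟨1,0⟩ f→⟨0,0,3⟩ g→⟨3,1⟩
  e1=⟨0,1⟩ f→⟨1,3,4⟩ g→⟨0,2⟩
  composite₁ = (3 0; 1 2)
Along h;k (path 2):
  e0=⟨1,0⟩ h→⟨1,4⟩ k→⟨3,0⟩
  e1=⟨0,1⟩ h→⟨4,0⟩ k→⟨0,2⟩
  composite₂ = (3 0; 0 2)
Equal? NO — does not commute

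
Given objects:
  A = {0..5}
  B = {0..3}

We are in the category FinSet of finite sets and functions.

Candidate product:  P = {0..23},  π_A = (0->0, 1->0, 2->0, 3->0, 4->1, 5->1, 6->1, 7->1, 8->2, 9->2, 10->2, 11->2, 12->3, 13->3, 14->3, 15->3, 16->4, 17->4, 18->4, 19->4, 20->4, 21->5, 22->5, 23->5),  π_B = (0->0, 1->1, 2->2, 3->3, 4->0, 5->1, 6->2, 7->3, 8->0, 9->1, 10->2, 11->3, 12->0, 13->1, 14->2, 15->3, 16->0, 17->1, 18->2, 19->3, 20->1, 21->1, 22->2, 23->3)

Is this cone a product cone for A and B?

|A|·|B| = 6·4 = 24;  |P| = 24
Check the pairing map k ↦ (π_A(k), π_B(k)):
  0 -> (0,0)
  1 -> (0,1)
  2 -> (0,2)
  3 -> (0,3)
  4 -> (1,0)
  5 -> (1,1)
  6 -> (1,2)
  7 -> (1,3)
  8 -> (2,0)
  9 -> (2,1)
  10 -> (2,2)
  11 -> (2,3)
  12 -> (3,0)
  13 -> (3,1)
  14 -> (3,2)
  15 -> (3,3)
  16 -> (4,0)
  17 -> (4,1)
  18 -> (4,2)
  19 -> (4,3)
  20 -> (4,1)  ✗ repeats pair of k=17
  21 -> (5,1)
  22 -> (5,2)
  23 -> (5,3)
distinct pairs in image: 23 / 24 needed
  → (4,1) hit at k=17 and k=20

Answer: NOT A VALID PRODUCT — duplicate pair at indices 17,20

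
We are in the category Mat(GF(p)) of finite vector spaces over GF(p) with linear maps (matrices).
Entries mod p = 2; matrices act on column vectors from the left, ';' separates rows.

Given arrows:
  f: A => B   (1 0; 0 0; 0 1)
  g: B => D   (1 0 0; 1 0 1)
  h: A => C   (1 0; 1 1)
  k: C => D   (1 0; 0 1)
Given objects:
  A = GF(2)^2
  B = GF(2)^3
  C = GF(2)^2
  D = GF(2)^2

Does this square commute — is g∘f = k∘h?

1) trace f;g:
  e0=⟨1,0⟩ f=>⟨1,0,0⟩ g=>⟨1,1⟩
  e1=⟨0,1⟩ f=>⟨0,0,1⟩ g=>⟨0,1⟩
  composite₁ = (1 0; 1 1)
2) trace h;k:
  e0=⟨1,0⟩ h=>⟨1,1⟩ k=>⟨1,1⟩
  e1=⟨0,1⟩ h=>⟨0,1⟩ k=>⟨0,1⟩
  composite₂ = (1 0; 1 1)
Equal? equal; square commutes

Answer: COMMUTES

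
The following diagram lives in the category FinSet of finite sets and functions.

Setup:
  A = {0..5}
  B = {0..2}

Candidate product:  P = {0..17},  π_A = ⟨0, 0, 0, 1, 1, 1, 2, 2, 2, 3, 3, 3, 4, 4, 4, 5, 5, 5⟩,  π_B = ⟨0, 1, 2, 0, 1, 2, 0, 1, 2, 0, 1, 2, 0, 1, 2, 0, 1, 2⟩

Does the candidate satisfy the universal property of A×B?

Answer: VALID PRODUCT

Derivation:
|A|·|B| = 6·3 = 18;  |P| = 18
Check the pairing map k ↦ (π_A(k), π_B(k)):
  0 : (0,0)
  1 : (0,1)
  2 : (0,2)
  3 : (1,0)
  4 : (1,1)
  5 : (1,2)
  6 : (2,0)
  7 : (2,1)
  8 : (2,2)
  9 : (3,0)
  10 : (3,1)
  11 : (3,2)
  12 : (4,0)
  13 : (4,1)
  14 : (4,2)
  15 : (5,0)
  16 : (5,1)
  17 : (5,2)
distinct pairs in image: 18 / 18 needed
  → bijection onto A×B; projections well-typed.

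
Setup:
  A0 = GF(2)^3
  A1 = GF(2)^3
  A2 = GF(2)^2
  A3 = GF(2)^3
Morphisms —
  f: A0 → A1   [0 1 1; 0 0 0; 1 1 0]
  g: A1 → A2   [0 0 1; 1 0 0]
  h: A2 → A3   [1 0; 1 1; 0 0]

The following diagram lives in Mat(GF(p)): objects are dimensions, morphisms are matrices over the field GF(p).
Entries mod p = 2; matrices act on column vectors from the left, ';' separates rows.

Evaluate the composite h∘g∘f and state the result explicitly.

Answer: [1 1 0; 1 0 1; 0 0 0]

Work:
  e0=(1,0,0) f→(0,0,1) g→(1,0) h→(1,1,0)
  e1=(0,1,0) f→(1,0,1) g→(1,1) h→(1,0,0)
  e2=(0,0,1) f→(1,0,0) g→(0,1) h→(0,1,0)
⟦path⟧: [1 1 0; 1 0 1; 0 0 0]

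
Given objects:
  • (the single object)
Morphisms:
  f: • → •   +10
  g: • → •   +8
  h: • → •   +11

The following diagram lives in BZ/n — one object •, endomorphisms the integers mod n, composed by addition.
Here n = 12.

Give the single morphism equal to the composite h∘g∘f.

  0 +10≡10 +8≡6 +11≡5  (mod 12)
result: +5

Answer: +5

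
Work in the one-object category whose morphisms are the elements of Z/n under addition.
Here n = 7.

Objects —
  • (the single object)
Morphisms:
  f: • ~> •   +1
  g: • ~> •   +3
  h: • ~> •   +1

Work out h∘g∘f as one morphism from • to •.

  0 +1≡1 +3≡4 +1≡5  (mod 7)
result: +5

Answer: +5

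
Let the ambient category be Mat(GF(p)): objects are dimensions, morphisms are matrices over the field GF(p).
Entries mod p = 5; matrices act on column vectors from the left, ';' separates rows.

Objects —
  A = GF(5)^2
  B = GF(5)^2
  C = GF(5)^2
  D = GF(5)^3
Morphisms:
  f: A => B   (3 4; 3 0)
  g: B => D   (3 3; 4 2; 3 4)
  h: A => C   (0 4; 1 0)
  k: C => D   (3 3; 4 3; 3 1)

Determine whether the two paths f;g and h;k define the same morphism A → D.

Path 1 = f;g:
  e0=(1,0) f=>(3,3) g=>(3,3,1)
  e1=(0,1) f=>(4,0) g=>(2,1,2)
  result₁ = (3 2; 3 1; 1 2)
Path 2 = h;k:
  e0=(1,0) h=>(0,1) k=>(3,3,1)
  e1=(0,1) h=>(4,0) k=>(2,1,2)
  result₂ = (3 2; 3 1; 1 2)
Equal? equal; square commutes

Answer: COMMUTES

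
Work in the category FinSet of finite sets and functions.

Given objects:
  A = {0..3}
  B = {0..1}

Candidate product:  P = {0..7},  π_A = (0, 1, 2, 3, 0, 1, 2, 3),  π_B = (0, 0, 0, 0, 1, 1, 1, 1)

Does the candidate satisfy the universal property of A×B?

Answer: VALID PRODUCT

Derivation:
|A|·|B| = 4·2 = 8;  |P| = 8
Check the pairing map k ↦ (π_A(k), π_B(k)):
  0 ↦ (0,0)
  1 ↦ (1,0)
  2 ↦ (2,0)
  3 ↦ (3,0)
  4 ↦ (0,1)
  5 ↦ (1,1)
  6 ↦ (2,1)
  7 ↦ (3,1)
distinct pairs in image: 8 / 8 needed
  → bijection onto A×B; projections well-typed.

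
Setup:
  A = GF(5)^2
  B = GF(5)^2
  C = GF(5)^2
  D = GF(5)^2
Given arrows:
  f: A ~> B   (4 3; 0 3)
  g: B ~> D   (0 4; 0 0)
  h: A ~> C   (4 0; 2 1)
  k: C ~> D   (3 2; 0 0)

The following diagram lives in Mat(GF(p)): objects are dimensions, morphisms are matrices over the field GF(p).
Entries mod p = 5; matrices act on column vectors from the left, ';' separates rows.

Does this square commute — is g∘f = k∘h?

Along f;g (path 1):
  e0=[1,0] f~>[4,0] g~>[0,0]
  e1=[0,1] f~>[3,3] g~>[2,0]
  composite₁ = (0 2; 0 0)
Along h;k (path 2):
  e0=[1,0] h~>[4,2] k~>[1,0]
  e1=[0,1] h~>[0,1] k~>[2,0]
  composite₂ = (1 2; 0 0)
Equal? differ; not commutative

Answer: DOES NOT COMMUTE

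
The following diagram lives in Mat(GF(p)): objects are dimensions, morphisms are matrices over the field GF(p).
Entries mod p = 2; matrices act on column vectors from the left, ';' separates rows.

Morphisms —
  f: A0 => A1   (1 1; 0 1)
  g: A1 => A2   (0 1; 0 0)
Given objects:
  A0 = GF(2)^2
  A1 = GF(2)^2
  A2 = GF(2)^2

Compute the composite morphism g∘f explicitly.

  e0=⟨1,0⟩ f=>⟨1,0⟩ g=>⟨0,0⟩
  e1=⟨0,1⟩ f=>⟨1,1⟩ g=>⟨1,0⟩
⟦path⟧: (0 1; 0 0)

Answer: (0 1; 0 0)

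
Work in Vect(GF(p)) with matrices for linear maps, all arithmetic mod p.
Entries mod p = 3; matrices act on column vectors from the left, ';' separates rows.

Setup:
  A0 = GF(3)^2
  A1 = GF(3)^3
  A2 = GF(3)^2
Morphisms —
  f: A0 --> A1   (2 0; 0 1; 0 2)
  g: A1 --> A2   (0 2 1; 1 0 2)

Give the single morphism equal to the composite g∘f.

  e0=(1,0) f-->(2,0,0) g-->(0,2)
  e1=(0,1) f-->(0,1,2) g-->(1,1)
composite: (0 1; 2 1)

Answer: (0 1; 2 1)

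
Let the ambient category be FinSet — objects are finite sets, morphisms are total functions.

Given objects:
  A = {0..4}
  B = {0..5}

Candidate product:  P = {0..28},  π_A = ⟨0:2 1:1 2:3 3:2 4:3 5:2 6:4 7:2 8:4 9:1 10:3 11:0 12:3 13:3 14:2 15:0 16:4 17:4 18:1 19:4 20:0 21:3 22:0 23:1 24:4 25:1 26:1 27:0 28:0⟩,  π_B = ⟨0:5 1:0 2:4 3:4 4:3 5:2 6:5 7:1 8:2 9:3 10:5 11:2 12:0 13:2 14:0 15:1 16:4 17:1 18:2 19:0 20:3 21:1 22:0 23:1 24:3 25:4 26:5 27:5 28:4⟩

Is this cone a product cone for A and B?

Answer: NOT A VALID PRODUCT — |P|=29 ≠ |A|·|B|=30

Derivation:
|A|·|B| = 5·6 = 30;  |P| = 29
  → cardinalities differ; no bijection possible.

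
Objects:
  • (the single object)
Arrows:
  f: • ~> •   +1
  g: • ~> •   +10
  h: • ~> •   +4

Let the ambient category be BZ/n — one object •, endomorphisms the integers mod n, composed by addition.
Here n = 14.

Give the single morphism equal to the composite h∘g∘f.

Answer: +1

Work:
  0 +1≡1 +10≡11 +4≡1  (mod 14)
⟦path⟧: +1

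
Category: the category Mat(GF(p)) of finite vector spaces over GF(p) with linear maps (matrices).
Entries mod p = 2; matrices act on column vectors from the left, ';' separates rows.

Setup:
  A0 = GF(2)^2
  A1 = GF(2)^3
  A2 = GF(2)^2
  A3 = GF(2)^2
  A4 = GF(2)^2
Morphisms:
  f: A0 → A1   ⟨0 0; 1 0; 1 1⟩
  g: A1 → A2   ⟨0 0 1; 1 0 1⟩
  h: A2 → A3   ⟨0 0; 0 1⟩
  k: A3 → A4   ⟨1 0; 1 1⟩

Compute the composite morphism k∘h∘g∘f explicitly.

Answer: ⟨0 0; 1 1⟩

Work:
  e0=(1,0) f→(0,1,1) g→(1,1) h→(0,1) k→(0,1)
  e1=(0,1) f→(0,0,1) g→(1,1) h→(0,1) k→(0,1)
composite: ⟨0 0; 1 1⟩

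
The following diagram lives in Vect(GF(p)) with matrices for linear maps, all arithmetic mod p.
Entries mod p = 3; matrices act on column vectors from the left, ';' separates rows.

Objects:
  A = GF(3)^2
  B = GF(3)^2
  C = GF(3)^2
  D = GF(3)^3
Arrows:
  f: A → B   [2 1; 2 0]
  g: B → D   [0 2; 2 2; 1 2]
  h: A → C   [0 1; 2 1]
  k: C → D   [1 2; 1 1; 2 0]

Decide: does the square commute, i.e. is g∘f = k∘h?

Answer: DOES NOT COMMUTE

Work:
Path 1 = f;g:
  e0=[1,0] f→[2,2] g→[1,2,0]
  e1=[0,1] f→[1,0] g→[0,2,1]
  composite₁ = [1 0; 2 2; 0 1]
Path 2 = h;k:
  e0=[1,0] h→[0,2] k→[1,2,0]
  e1=[0,1] h→[1,1] k→[0,2,2]
  composite₂ = [1 0; 2 2; 0 2]
Equal? NO — does not commute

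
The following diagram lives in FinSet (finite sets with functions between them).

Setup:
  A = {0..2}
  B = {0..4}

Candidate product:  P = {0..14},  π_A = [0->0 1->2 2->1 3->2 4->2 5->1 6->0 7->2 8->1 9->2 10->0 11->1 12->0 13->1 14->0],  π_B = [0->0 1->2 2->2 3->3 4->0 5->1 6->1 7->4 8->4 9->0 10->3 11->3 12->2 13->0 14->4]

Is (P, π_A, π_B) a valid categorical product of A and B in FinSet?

Answer: NOT A VALID PRODUCT — duplicate pair at indices 4,9

Trace:
|A|·|B| = 3·5 = 15;  |P| = 15
Check the pairing map k ↦ (π_A(k), π_B(k)):
  0 -> (0,0)
  1 -> (2,2)
  2 -> (1,2)
  3 -> (2,3)
  4 -> (2,0)
  5 -> (1,1)
  6 -> (0,1)
  7 -> (2,4)
  8 -> (1,4)
  9 -> (2,0)  ✗ repeats pair of k=4
  10 -> (0,3)
  11 -> (1,3)
  12 -> (0,2)
  13 -> (1,0)
  14 -> (0,4)
distinct pairs in image: 14 / 15 needed
  → (2,0) hit at k=4 and k=9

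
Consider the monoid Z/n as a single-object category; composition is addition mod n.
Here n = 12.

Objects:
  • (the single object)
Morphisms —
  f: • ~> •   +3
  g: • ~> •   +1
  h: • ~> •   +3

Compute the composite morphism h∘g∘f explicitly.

Answer: +7

Trace:
  0 +3≡3 +1≡4 +3≡7  (mod 12)
composite: +7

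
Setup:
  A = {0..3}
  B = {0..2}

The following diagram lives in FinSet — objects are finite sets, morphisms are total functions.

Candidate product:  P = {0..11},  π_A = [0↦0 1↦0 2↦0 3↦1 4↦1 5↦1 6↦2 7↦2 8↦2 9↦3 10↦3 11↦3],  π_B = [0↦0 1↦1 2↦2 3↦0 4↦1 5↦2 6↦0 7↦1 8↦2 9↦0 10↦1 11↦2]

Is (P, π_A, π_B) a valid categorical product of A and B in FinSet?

|A|·|B| = 4·3 = 12;  |P| = 12
Check the pairing map k ↦ (π_A(k), π_B(k)):
  0 ↦ (0,0)
  1 ↦ (0,1)
  2 ↦ (0,2)
  3 ↦ (1,0)
  4 ↦ (1,1)
  5 ↦ (1,2)
  6 ↦ (2,0)
  7 ↦ (2,1)
  8 ↦ (2,2)
  9 ↦ (3,0)
  10 ↦ (3,1)
  11 ↦ (3,2)
distinct pairs in image: 12 / 12 needed
  → bijection onto A×B; projections well-typed.

Answer: VALID PRODUCT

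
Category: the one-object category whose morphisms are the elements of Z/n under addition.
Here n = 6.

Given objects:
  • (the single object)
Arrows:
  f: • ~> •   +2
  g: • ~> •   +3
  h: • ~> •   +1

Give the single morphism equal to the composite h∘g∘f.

Answer: +0

Derivation:
  0 +2≡2 +3≡5 +1≡0  (mod 6)
⟦path⟧: +0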